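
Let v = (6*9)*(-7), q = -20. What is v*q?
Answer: 7560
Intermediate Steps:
v = -378 (v = 54*(-7) = -378)
v*q = -378*(-20) = 7560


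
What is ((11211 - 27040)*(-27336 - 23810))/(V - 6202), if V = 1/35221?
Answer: -28514570587514/218440641 ≈ -1.3054e+5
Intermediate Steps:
V = 1/35221 ≈ 2.8392e-5
((11211 - 27040)*(-27336 - 23810))/(V - 6202) = ((11211 - 27040)*(-27336 - 23810))/(1/35221 - 6202) = (-15829*(-51146))/(-218440641/35221) = 809590034*(-35221/218440641) = -28514570587514/218440641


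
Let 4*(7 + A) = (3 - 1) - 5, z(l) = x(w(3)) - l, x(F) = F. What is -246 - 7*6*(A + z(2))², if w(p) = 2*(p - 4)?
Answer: -48357/8 ≈ -6044.6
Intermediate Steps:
w(p) = -8 + 2*p (w(p) = 2*(-4 + p) = -8 + 2*p)
z(l) = -2 - l (z(l) = (-8 + 2*3) - l = (-8 + 6) - l = -2 - l)
A = -31/4 (A = -7 + ((3 - 1) - 5)/4 = -7 + (2 - 5)/4 = -7 + (¼)*(-3) = -7 - ¾ = -31/4 ≈ -7.7500)
-246 - 7*6*(A + z(2))² = -246 - 7*6*(-31/4 + (-2 - 1*2))² = -246 - 42*(-31/4 + (-2 - 2))² = -246 - 42*(-31/4 - 4)² = -246 - 42*(-47/4)² = -246 - 42*2209/16 = -246 - 1*46389/8 = -246 - 46389/8 = -48357/8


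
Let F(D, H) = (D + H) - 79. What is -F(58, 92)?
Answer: -71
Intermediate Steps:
F(D, H) = -79 + D + H
-F(58, 92) = -(-79 + 58 + 92) = -1*71 = -71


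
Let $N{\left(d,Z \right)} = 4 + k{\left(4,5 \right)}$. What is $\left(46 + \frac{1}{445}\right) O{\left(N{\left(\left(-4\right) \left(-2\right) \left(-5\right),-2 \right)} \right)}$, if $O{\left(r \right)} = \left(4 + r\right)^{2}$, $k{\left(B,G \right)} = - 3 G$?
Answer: $\frac{1003079}{445} \approx 2254.1$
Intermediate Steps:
$k{\left(B,G \right)} = - 3 G$
$N{\left(d,Z \right)} = -11$ ($N{\left(d,Z \right)} = 4 - 15 = -11$)
$\left(46 + \frac{1}{445}\right) O{\left(N{\left(\left(-4\right) \left(-2\right) \left(-5\right),-2 \right)} \right)} = \left(46 + \frac{1}{445}\right) \left(4 - 11\right)^{2} = \left(46 + \frac{1}{445}\right) \left(-7\right)^{2} = \frac{20471}{445} \cdot 49 = \frac{1003079}{445}$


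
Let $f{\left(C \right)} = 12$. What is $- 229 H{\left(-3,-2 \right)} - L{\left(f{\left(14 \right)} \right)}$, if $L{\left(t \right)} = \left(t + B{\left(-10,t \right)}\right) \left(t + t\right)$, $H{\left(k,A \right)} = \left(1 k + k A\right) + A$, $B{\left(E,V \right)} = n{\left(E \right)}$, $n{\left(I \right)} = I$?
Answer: $-277$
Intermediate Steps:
$B{\left(E,V \right)} = E$
$H{\left(k,A \right)} = A + k + A k$ ($H{\left(k,A \right)} = \left(k + A k\right) + A = A + k + A k$)
$L{\left(t \right)} = 2 t \left(-10 + t\right)$ ($L{\left(t \right)} = \left(t - 10\right) \left(t + t\right) = \left(-10 + t\right) 2 t = 2 t \left(-10 + t\right)$)
$- 229 H{\left(-3,-2 \right)} - L{\left(f{\left(14 \right)} \right)} = - 229 \left(-2 - 3 - -6\right) - 2 \cdot 12 \left(-10 + 12\right) = - 229 \left(-2 - 3 + 6\right) - 2 \cdot 12 \cdot 2 = \left(-229\right) 1 - 48 = -229 - 48 = -277$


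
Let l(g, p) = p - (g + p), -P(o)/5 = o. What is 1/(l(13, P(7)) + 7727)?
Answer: 1/7714 ≈ 0.00012963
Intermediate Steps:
P(o) = -5*o
l(g, p) = -g (l(g, p) = p + (-g - p) = -g)
1/(l(13, P(7)) + 7727) = 1/(-1*13 + 7727) = 1/(-13 + 7727) = 1/7714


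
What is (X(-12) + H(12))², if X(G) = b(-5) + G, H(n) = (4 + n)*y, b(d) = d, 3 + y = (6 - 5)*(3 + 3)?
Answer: 961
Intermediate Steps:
y = 3 (y = -3 + (6 - 5)*(3 + 3) = -3 + 1*6 = -3 + 6 = 3)
H(n) = 12 + 3*n (H(n) = (4 + n)*3 = 12 + 3*n)
X(G) = -5 + G
(X(-12) + H(12))² = ((-5 - 12) + (12 + 3*12))² = (-17 + (12 + 36))² = (-17 + 48)² = 31² = 961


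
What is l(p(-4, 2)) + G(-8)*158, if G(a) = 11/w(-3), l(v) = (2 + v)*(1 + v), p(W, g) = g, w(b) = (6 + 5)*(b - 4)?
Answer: -74/7 ≈ -10.571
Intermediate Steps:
w(b) = -44 + 11*b (w(b) = 11*(-4 + b) = -44 + 11*b)
l(v) = (1 + v)*(2 + v)
G(a) = -⅐ (G(a) = 11/(-44 + 11*(-3)) = 11/(-44 - 33) = 11/(-77) = 11*(-1/77) = -⅐)
l(p(-4, 2)) + G(-8)*158 = (2 + 2² + 3*2) - ⅐*158 = (2 + 4 + 6) - 158/7 = 12 - 158/7 = -74/7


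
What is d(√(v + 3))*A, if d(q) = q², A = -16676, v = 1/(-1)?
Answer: -33352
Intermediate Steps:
v = -1
d(√(v + 3))*A = (√(-1 + 3))²*(-16676) = (√2)²*(-16676) = 2*(-16676) = -33352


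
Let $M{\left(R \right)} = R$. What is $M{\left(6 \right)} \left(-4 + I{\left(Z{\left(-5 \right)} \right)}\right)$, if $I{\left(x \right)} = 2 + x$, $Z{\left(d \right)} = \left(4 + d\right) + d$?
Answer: $-48$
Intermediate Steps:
$Z{\left(d \right)} = 4 + 2 d$
$M{\left(6 \right)} \left(-4 + I{\left(Z{\left(-5 \right)} \right)}\right) = 6 \left(-4 + \left(2 + \left(4 + 2 \left(-5\right)\right)\right)\right) = 6 \left(-4 + \left(2 + \left(4 - 10\right)\right)\right) = 6 \left(-4 + \left(2 - 6\right)\right) = 6 \left(-4 - 4\right) = 6 \left(-8\right) = -48$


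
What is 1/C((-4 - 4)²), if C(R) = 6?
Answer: ⅙ ≈ 0.16667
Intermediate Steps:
1/C((-4 - 4)²) = 1/6 = ⅙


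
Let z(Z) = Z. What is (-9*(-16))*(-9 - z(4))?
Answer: -1872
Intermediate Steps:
(-9*(-16))*(-9 - z(4)) = (-9*(-16))*(-9 - 1*4) = 144*(-9 - 4) = 144*(-13) = -1872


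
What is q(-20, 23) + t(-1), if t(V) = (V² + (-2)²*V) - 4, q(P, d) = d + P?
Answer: -4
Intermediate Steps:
q(P, d) = P + d
t(V) = -4 + V² + 4*V (t(V) = (V² + 4*V) - 4 = -4 + V² + 4*V)
q(-20, 23) + t(-1) = (-20 + 23) + (-4 + (-1)² + 4*(-1)) = 3 + (-4 + 1 - 4) = 3 - 7 = -4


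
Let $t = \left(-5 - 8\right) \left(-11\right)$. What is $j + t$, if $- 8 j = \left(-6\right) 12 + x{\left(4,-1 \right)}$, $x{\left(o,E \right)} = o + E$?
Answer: $\frac{1213}{8} \approx 151.63$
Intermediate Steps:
$x{\left(o,E \right)} = E + o$
$j = \frac{69}{8}$ ($j = - \frac{\left(-6\right) 12 + \left(-1 + 4\right)}{8} = - \frac{-72 + 3}{8} = \left(- \frac{1}{8}\right) \left(-69\right) = \frac{69}{8} \approx 8.625$)
$t = 143$ ($t = \left(-13\right) \left(-11\right) = 143$)
$j + t = \frac{69}{8} + 143 = \frac{1213}{8}$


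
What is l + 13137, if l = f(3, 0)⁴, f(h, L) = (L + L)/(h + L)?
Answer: 13137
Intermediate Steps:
f(h, L) = 2*L/(L + h) (f(h, L) = (2*L)/(L + h) = 2*L/(L + h))
l = 0 (l = (2*0/(0 + 3))⁴ = (2*0/3)⁴ = (2*0*(⅓))⁴ = 0⁴ = 0)
l + 13137 = 0 + 13137 = 13137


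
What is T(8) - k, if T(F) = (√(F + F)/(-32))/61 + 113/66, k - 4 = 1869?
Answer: -30135253/16104 ≈ -1871.3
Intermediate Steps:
k = 1873 (k = 4 + 1869 = 1873)
T(F) = 113/66 - √2*√F/1952 (T(F) = (√(2*F)*(-1/32))*(1/61) + 113*(1/66) = ((√2*√F)*(-1/32))*(1/61) + 113/66 = -√2*√F/32*(1/61) + 113/66 = -√2*√F/1952 + 113/66 = 113/66 - √2*√F/1952)
T(8) - k = (113/66 - √2*√8/1952) - 1*1873 = (113/66 - √2*2*√2/1952) - 1873 = (113/66 - 1/488) - 1873 = 27539/16104 - 1873 = -30135253/16104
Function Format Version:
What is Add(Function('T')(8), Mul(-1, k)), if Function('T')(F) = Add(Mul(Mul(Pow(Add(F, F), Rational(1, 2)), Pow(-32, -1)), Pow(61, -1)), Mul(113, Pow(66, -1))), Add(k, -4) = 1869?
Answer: Rational(-30135253, 16104) ≈ -1871.3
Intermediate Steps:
k = 1873 (k = Add(4, 1869) = 1873)
Function('T')(F) = Add(Rational(113, 66), Mul(Rational(-1, 1952), Pow(2, Rational(1, 2)), Pow(F, Rational(1, 2)))) (Function('T')(F) = Add(Mul(Mul(Pow(Mul(2, F), Rational(1, 2)), Rational(-1, 32)), Rational(1, 61)), Mul(113, Rational(1, 66))) = Add(Mul(Mul(Mul(Pow(2, Rational(1, 2)), Pow(F, Rational(1, 2))), Rational(-1, 32)), Rational(1, 61)), Rational(113, 66)) = Add(Mul(Mul(Rational(-1, 32), Pow(2, Rational(1, 2)), Pow(F, Rational(1, 2))), Rational(1, 61)), Rational(113, 66)) = Add(Mul(Rational(-1, 1952), Pow(2, Rational(1, 2)), Pow(F, Rational(1, 2))), Rational(113, 66)) = Add(Rational(113, 66), Mul(Rational(-1, 1952), Pow(2, Rational(1, 2)), Pow(F, Rational(1, 2)))))
Add(Function('T')(8), Mul(-1, k)) = Add(Add(Rational(113, 66), Mul(Rational(-1, 1952), Pow(2, Rational(1, 2)), Pow(8, Rational(1, 2)))), Mul(-1, 1873)) = Add(Add(Rational(113, 66), Mul(Rational(-1, 1952), Pow(2, Rational(1, 2)), Mul(2, Pow(2, Rational(1, 2))))), -1873) = Add(Add(Rational(113, 66), Rational(-1, 488)), -1873) = Add(Rational(27539, 16104), -1873) = Rational(-30135253, 16104)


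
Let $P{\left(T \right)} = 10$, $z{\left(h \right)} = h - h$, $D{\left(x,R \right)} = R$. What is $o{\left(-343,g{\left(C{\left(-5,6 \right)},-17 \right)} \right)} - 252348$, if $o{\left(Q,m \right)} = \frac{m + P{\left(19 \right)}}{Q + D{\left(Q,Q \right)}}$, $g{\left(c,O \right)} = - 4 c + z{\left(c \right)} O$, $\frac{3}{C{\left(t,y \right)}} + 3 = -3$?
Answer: $- \frac{86555370}{343} \approx -2.5235 \cdot 10^{5}$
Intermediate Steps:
$C{\left(t,y \right)} = - \frac{1}{2}$ ($C{\left(t,y \right)} = \frac{3}{-3 - 3} = \frac{3}{-6} = 3 \left(- \frac{1}{6}\right) = - \frac{1}{2}$)
$z{\left(h \right)} = 0$
$g{\left(c,O \right)} = - 4 c$ ($g{\left(c,O \right)} = - 4 c + 0 O = - 4 c + 0 = - 4 c$)
$o{\left(Q,m \right)} = \frac{10 + m}{2 Q}$ ($o{\left(Q,m \right)} = \frac{m + 10}{Q + Q} = \frac{10 + m}{2 Q}$)
$o{\left(-343,g{\left(C{\left(-5,6 \right)},-17 \right)} \right)} - 252348 = \frac{10 - -2}{2 \left(-343\right)} - 252348 = \frac{1}{2} \left(- \frac{1}{343}\right) \left(10 + 2\right) - 252348 = \frac{1}{2} \left(- \frac{1}{343}\right) 12 - 252348 = - \frac{6}{343} - 252348 = - \frac{86555370}{343}$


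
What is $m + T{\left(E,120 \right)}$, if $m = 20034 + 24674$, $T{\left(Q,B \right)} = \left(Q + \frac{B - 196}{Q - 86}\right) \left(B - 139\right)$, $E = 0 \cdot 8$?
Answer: $\frac{1921722}{43} \approx 44691.0$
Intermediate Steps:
$E = 0$
$T{\left(Q,B \right)} = \left(-139 + B\right) \left(Q + \frac{-196 + B}{-86 + Q}\right)$ ($T{\left(Q,B \right)} = \left(Q + \frac{-196 + B}{-86 + Q}\right) \left(-139 + B\right) = \left(-139 + B\right) \left(Q + \frac{-196 + B}{-86 + Q}\right)$)
$m = 44708$
$m + T{\left(E,120 \right)} = 44708 + \frac{27244 + 120^{2} - 40200 - 139 \cdot 0^{2} + 11954 \cdot 0 + 120 \cdot 0^{2} - 10320 \cdot 0}{-86 + 0} = 44708 + \frac{27244 + 14400 - 40200 - 0 + 0 + 120 \cdot 0 + 0}{-86} = 44708 - \frac{27244 + 14400 - 40200 + 0 + 0 + 0 + 0}{86} = 44708 - \frac{722}{43} = \frac{1921722}{43}$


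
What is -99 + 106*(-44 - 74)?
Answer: -12607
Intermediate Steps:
-99 + 106*(-44 - 74) = -99 + 106*(-118) = -99 - 12508 = -12607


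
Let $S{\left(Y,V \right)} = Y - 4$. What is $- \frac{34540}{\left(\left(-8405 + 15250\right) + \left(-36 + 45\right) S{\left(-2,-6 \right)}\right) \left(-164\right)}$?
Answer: $\frac{8635}{278431} \approx 0.031013$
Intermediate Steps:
$S{\left(Y,V \right)} = -4 + Y$
$- \frac{34540}{\left(\left(-8405 + 15250\right) + \left(-36 + 45\right) S{\left(-2,-6 \right)}\right) \left(-164\right)} = - \frac{34540}{\left(\left(-8405 + 15250\right) + \left(-36 + 45\right) \left(-4 - 2\right)\right) \left(-164\right)} = - \frac{34540}{\left(6845 + 9 \left(-6\right)\right) \left(-164\right)} = - \frac{34540}{\left(6845 - 54\right) \left(-164\right)} = - \frac{34540}{6791 \left(-164\right)} = - \frac{34540}{-1113724} = \left(-34540\right) \left(- \frac{1}{1113724}\right) = \frac{8635}{278431}$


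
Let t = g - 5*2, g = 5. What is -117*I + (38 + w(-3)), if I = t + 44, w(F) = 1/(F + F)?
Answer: -27151/6 ≈ -4525.2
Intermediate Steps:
w(F) = 1/(2*F)
t = -5 (t = 5 - 5*2 = 5 - 10 = -5)
I = 39 (I = -5 + 44 = 39)
-117*I + (38 + w(-3)) = -117*39 + (38 + (1/2)/(-3)) = -4563 + (38 + (1/2)*(-1/3)) = -4563 + (38 - 1/6) = -4563 + 227/6 = -27151/6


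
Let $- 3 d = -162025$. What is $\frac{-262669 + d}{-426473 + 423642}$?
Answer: $\frac{625982}{8493} \approx 73.706$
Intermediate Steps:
$d = \frac{162025}{3}$ ($d = \left(- \frac{1}{3}\right) \left(-162025\right) = \frac{162025}{3} \approx 54008.0$)
$\frac{-262669 + d}{-426473 + 423642} = \frac{-262669 + \frac{162025}{3}}{-426473 + 423642} = - \frac{625982}{3 \left(-2831\right)} = \left(- \frac{625982}{3}\right) \left(- \frac{1}{2831}\right) = \frac{625982}{8493}$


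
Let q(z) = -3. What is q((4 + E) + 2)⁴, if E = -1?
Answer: 81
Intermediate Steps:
q((4 + E) + 2)⁴ = (-3)⁴ = 81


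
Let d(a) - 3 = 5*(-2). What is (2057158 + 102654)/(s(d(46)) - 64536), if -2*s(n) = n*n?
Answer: -4319624/129121 ≈ -33.454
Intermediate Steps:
d(a) = -7 (d(a) = 3 + 5*(-2) = 3 - 10 = -7)
s(n) = -n²/2 (s(n) = -n*n/2 = -n²/2)
(2057158 + 102654)/(s(d(46)) - 64536) = (2057158 + 102654)/(-½*(-7)² - 64536) = 2159812/(-½*49 - 64536) = 2159812/(-49/2 - 64536) = 2159812/(-129121/2) = 2159812*(-2/129121) = -4319624/129121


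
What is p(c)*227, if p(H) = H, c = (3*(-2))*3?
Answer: -4086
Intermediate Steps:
c = -18 (c = -6*3 = -18)
p(c)*227 = -18*227 = -4086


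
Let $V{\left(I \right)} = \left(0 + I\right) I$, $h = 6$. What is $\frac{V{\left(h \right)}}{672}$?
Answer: $\frac{3}{56} \approx 0.053571$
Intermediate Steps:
$V{\left(I \right)} = I^{2}$ ($V{\left(I \right)} = I I = I^{2}$)
$\frac{V{\left(h \right)}}{672} = \frac{6^{2}}{672} = 36 \cdot \frac{1}{672} = \frac{3}{56}$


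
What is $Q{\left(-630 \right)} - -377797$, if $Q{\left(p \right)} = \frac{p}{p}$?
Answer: $377798$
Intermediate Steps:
$Q{\left(p \right)} = 1$
$Q{\left(-630 \right)} - -377797 = 1 - -377797 = 1 + 377797 = 377798$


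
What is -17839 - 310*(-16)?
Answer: -12879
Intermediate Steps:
-17839 - 310*(-16) = -17839 - 1*(-4960) = -17839 + 4960 = -12879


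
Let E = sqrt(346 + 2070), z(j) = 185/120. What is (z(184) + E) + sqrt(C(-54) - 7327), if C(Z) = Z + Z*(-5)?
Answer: 37/24 + 4*sqrt(151) + I*sqrt(7111) ≈ 50.694 + 84.327*I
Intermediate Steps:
z(j) = 37/24 (z(j) = 185*(1/120) = 37/24)
C(Z) = -4*Z (C(Z) = Z - 5*Z = -4*Z)
E = 4*sqrt(151) (E = sqrt(2416) = 4*sqrt(151) ≈ 49.153)
(z(184) + E) + sqrt(C(-54) - 7327) = (37/24 + 4*sqrt(151)) + sqrt(-4*(-54) - 7327) = (37/24 + 4*sqrt(151)) + sqrt(216 - 7327) = (37/24 + 4*sqrt(151)) + sqrt(-7111) = (37/24 + 4*sqrt(151)) + I*sqrt(7111) = 37/24 + 4*sqrt(151) + I*sqrt(7111)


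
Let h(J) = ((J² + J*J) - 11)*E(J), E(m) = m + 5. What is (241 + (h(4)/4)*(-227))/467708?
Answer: -41939/1870832 ≈ -0.022417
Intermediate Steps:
E(m) = 5 + m
h(J) = (-11 + 2*J²)*(5 + J) (h(J) = ((J² + J*J) - 11)*(5 + J) = ((J² + J²) - 11)*(5 + J) = (2*J² - 11)*(5 + J) = (-11 + 2*J²)*(5 + J))
(241 + (h(4)/4)*(-227))/467708 = (241 + (((-11 + 2*4²)*(5 + 4))/4)*(-227))/467708 = (241 + (((-11 + 2*16)*9)*(¼))*(-227))*(1/467708) = (241 + (((-11 + 32)*9)*(¼))*(-227))*(1/467708) = (241 + ((21*9)*(¼))*(-227))*(1/467708) = (241 + (189*(¼))*(-227))*(1/467708) = (241 + (189/4)*(-227))*(1/467708) = (241 - 42903/4)*(1/467708) = -41939/4*1/467708 = -41939/1870832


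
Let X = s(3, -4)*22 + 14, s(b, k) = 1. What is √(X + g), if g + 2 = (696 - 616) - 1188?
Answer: I*√1074 ≈ 32.772*I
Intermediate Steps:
g = -1110 (g = -2 + ((696 - 616) - 1188) = -2 + (80 - 1188) = -2 - 1108 = -1110)
X = 36 (X = 1*22 + 14 = 22 + 14 = 36)
√(X + g) = √(36 - 1110) = √(-1074) = I*√1074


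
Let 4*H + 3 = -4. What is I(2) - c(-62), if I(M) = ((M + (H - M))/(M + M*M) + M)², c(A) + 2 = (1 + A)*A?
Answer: -2175599/576 ≈ -3777.1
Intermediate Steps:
H = -7/4 (H = -¾ + (¼)*(-4) = -¾ - 1 = -7/4 ≈ -1.7500)
c(A) = -2 + A*(1 + A) (c(A) = -2 + (1 + A)*A = -2 + A*(1 + A))
I(M) = (M - 7/(4*(M + M²)))² (I(M) = ((M + (-7/4 - M))/(M + M*M) + M)² = (-7/(4*(M + M²)) + M)² = (M - 7/(4*(M + M²)))²)
I(2) - c(-62) = (1/16)*(-7 + 4*2² + 4*2³)²/(2²*(1 + 2)²) - (-2 - 62 + (-62)²) = (1/16)*(¼)*(-7 + 4*4 + 4*8)²/3² - (-2 - 62 + 3844) = (1/16)*(¼)*(⅑)*(-7 + 16 + 32)² - 1*3780 = (1/16)*(¼)*(⅑)*41² - 3780 = (1/16)*(¼)*(⅑)*1681 - 3780 = 1681/576 - 3780 = -2175599/576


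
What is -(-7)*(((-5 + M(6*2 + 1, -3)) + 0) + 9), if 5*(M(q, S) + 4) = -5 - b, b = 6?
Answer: -77/5 ≈ -15.400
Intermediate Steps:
M(q, S) = -31/5 (M(q, S) = -4 + (-5 - 1*6)/5 = -4 + (-5 - 6)/5 = -4 + (1/5)*(-11) = -4 - 11/5 = -31/5)
-(-7)*(((-5 + M(6*2 + 1, -3)) + 0) + 9) = -(-7)*(((-5 - 31/5) + 0) + 9) = -(-7)*((-56/5 + 0) + 9) = -(-7)*(-56/5 + 9) = -(-7)*(-11)/5 = -1*77/5 = -77/5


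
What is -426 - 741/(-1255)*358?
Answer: -269352/1255 ≈ -214.62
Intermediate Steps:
-426 - 741/(-1255)*358 = -426 - 741*(-1/1255)*358 = -426 + (741/1255)*358 = -426 + 265278/1255 = -269352/1255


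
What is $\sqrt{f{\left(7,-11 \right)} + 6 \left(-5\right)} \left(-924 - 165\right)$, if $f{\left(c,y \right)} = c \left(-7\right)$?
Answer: $- 1089 i \sqrt{79} \approx - 9679.3 i$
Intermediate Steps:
$f{\left(c,y \right)} = - 7 c$
$\sqrt{f{\left(7,-11 \right)} + 6 \left(-5\right)} \left(-924 - 165\right) = \sqrt{\left(-7\right) 7 + 6 \left(-5\right)} \left(-924 - 165\right) = \sqrt{-49 - 30} \left(-1089\right) = \sqrt{-79} \left(-1089\right) = i \sqrt{79} \left(-1089\right) = - 1089 i \sqrt{79}$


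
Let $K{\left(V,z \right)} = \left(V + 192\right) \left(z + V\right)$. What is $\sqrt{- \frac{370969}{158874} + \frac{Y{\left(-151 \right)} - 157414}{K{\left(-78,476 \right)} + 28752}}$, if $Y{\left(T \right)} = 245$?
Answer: $\frac{i \sqrt{476759454174202997}}{327121566} \approx 2.1108 i$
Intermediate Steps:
$K{\left(V,z \right)} = \left(192 + V\right) \left(V + z\right)$
$\sqrt{- \frac{370969}{158874} + \frac{Y{\left(-151 \right)} - 157414}{K{\left(-78,476 \right)} + 28752}} = \sqrt{- \frac{370969}{158874} + \frac{245 - 157414}{\left(\left(-78\right)^{2} + 192 \left(-78\right) + 192 \cdot 476 - 37128\right) + 28752}} = \sqrt{\left(-370969\right) \frac{1}{158874} - \frac{157169}{\left(6084 - 14976 + 91392 - 37128\right) + 28752}} = \sqrt{- \frac{370969}{158874} - \frac{157169}{45372 + 28752}} = \sqrt{- \frac{370969}{158874} - \frac{157169}{74124}} = \sqrt{- \frac{8744628977}{1962729396}} = \frac{i \sqrt{476759454174202997}}{327121566}$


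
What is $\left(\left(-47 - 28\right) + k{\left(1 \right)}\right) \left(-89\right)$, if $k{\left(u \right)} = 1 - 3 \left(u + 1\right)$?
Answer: $7120$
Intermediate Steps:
$k{\left(u \right)} = -2 - 3 u$ ($k{\left(u \right)} = 1 - 3 \left(1 + u\right) = 1 - \left(3 + 3 u\right) = -2 - 3 u$)
$\left(\left(-47 - 28\right) + k{\left(1 \right)}\right) \left(-89\right) = \left(\left(-47 - 28\right) - 5\right) \left(-89\right) = \left(-75 - 5\right) \left(-89\right) = \left(-80\right) \left(-89\right) = 7120$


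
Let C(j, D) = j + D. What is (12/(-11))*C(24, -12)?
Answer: -144/11 ≈ -13.091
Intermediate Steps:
C(j, D) = D + j
(12/(-11))*C(24, -12) = (12/(-11))*(-12 + 24) = (12*(-1/11))*12 = -12/11*12 = -144/11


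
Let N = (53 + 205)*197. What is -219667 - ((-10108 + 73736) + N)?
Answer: -334121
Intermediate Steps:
N = 50826 (N = 258*197 = 50826)
-219667 - ((-10108 + 73736) + N) = -219667 - ((-10108 + 73736) + 50826) = -219667 - (63628 + 50826) = -219667 - 1*114454 = -219667 - 114454 = -334121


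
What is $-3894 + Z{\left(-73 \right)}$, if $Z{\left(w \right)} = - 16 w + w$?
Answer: $-2799$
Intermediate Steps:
$Z{\left(w \right)} = - 15 w$
$-3894 + Z{\left(-73 \right)} = -3894 - -1095 = -3894 + 1095 = -2799$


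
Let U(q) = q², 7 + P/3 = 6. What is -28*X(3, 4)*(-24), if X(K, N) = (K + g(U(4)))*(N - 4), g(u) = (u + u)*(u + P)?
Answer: 0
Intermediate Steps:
P = -3 (P = -21 + 3*6 = -21 + 18 = -3)
g(u) = 2*u*(-3 + u) (g(u) = (u + u)*(u - 3) = (2*u)*(-3 + u) = 2*u*(-3 + u))
X(K, N) = (-4 + N)*(416 + K) (X(K, N) = (K + 2*4²*(-3 + 4²))*(N - 4) = (K + 2*16*(-3 + 16))*(-4 + N) = (K + 2*16*13)*(-4 + N) = (K + 416)*(-4 + N) = (416 + K)*(-4 + N) = (-4 + N)*(416 + K))
-28*X(3, 4)*(-24) = -28*(-1664 - 4*3 + 416*4 + 3*4)*(-24) = -28*(-1664 - 12 + 1664 + 12)*(-24) = -28*0*(-24) = 0*(-24) = 0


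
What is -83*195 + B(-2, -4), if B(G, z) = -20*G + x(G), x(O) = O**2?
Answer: -16141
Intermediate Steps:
B(G, z) = G**2 - 20*G (B(G, z) = -20*G + G**2 = G**2 - 20*G)
-83*195 + B(-2, -4) = -83*195 - 2*(-20 - 2) = -16185 - 2*(-22) = -16185 + 44 = -16141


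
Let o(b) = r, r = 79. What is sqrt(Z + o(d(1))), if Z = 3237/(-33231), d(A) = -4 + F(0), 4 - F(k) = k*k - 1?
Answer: 2*sqrt(2420335577)/11077 ≈ 8.8827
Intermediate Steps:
F(k) = 5 - k**2 (F(k) = 4 - (k*k - 1) = 4 - (k**2 - 1) = 4 - (-1 + k**2) = 4 + (1 - k**2) = 5 - k**2)
d(A) = 1 (d(A) = -4 + (5 - 1*0**2) = -4 + (5 - 1*0) = -4 + (5 + 0) = -4 + 5 = 1)
o(b) = 79
Z = -1079/11077 (Z = 3237*(-1/33231) = -1079/11077 ≈ -0.097409)
sqrt(Z + o(d(1))) = sqrt(-1079/11077 + 79) = sqrt(874004/11077) = 2*sqrt(2420335577)/11077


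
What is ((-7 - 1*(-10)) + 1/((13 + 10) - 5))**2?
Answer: 3025/324 ≈ 9.3364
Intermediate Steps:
((-7 - 1*(-10)) + 1/((13 + 10) - 5))**2 = ((-7 + 10) + 1/(23 - 5))**2 = (3 + 1/18)**2 = (55/18)**2 = 3025/324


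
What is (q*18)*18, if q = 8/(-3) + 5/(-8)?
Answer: -2133/2 ≈ -1066.5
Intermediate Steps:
q = -79/24 (q = 8*(-⅓) + 5*(-⅛) = -8/3 - 5/8 = -79/24 ≈ -3.2917)
(q*18)*18 = -79/24*18*18 = -237/4*18 = -2133/2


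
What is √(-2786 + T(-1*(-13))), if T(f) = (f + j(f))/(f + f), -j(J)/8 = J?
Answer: I*√11158/2 ≈ 52.816*I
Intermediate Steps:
j(J) = -8*J
T(f) = -7/2 (T(f) = (f - 8*f)/(f + f) = (-7*f)/((2*f)) = (-7*f)*(1/(2*f)) = -7/2)
√(-2786 + T(-1*(-13))) = √(-2786 - 7/2) = √(-5579/2) = I*√11158/2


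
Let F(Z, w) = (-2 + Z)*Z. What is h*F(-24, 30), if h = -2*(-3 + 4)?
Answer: -1248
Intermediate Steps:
F(Z, w) = Z*(-2 + Z)
h = -2 (h = -2*1 = -2)
h*F(-24, 30) = -(-48)*(-2 - 24) = -(-48)*(-26) = -2*624 = -1248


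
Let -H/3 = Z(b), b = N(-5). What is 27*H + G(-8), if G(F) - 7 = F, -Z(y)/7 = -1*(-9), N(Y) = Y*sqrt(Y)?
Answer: 5102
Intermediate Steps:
N(Y) = Y**(3/2)
b = -5*I*sqrt(5) (b = (-5)**(3/2) = -5*I*sqrt(5) ≈ -11.18*I)
Z(y) = -63 (Z(y) = -(-7)*(-9) = -7*9 = -63)
H = 189 (H = -3*(-63) = 189)
G(F) = 7 + F
27*H + G(-8) = 27*189 + (7 - 8) = 5103 - 1 = 5102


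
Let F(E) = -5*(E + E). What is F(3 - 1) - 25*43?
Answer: -1095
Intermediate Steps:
F(E) = -10*E
F(3 - 1) - 25*43 = -10*(3 - 1) - 25*43 = -10*2 - 1075 = -20 - 1075 = -1095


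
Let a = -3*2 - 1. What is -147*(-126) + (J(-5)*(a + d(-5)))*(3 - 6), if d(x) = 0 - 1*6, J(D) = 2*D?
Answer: 18132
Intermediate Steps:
a = -7 (a = -6 - 1 = -7)
d(x) = -6 (d(x) = 0 - 6 = -6)
-147*(-126) + (J(-5)*(a + d(-5)))*(3 - 6) = -147*(-126) + ((2*(-5))*(-7 - 6))*(3 - 6) = 18522 - 10*(-13)*(-3) = 18522 + 130*(-3) = 18522 - 390 = 18132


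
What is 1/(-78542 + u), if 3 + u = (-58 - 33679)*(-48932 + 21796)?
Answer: 1/915408687 ≈ 1.0924e-9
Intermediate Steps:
u = 915487229 (u = -3 + (-58 - 33679)*(-48932 + 21796) = -3 - 33737*(-27136) = -3 + 915487232 = 915487229)
1/(-78542 + u) = 1/(-78542 + 915487229) = 1/915408687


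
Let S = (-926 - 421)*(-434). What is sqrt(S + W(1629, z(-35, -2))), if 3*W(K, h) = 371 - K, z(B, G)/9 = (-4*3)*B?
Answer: 2*sqrt(1314402)/3 ≈ 764.32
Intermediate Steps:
z(B, G) = -108*B (z(B, G) = 9*((-4*3)*B) = 9*(-12*B) = -108*B)
W(K, h) = 371/3 - K/3 (W(K, h) = (371 - K)/3 = 371/3 - K/3)
S = 584598 (S = -1347*(-434) = 584598)
sqrt(S + W(1629, z(-35, -2))) = sqrt(584598 + (371/3 - 1/3*1629)) = sqrt(584598 + (371/3 - 543)) = sqrt(584598 - 1258/3) = sqrt(1752536/3) = 2*sqrt(1314402)/3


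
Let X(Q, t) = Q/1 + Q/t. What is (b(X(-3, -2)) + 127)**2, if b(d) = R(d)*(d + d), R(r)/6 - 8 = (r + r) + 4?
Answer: 1225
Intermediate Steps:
R(r) = 72 + 12*r (R(r) = 48 + 6*((r + r) + 4) = 48 + 6*(2*r + 4) = 48 + 6*(4 + 2*r) = 48 + (24 + 12*r) = 72 + 12*r)
X(Q, t) = Q + Q/t (X(Q, t) = Q*1 + Q/t = Q + Q/t)
b(d) = 2*d*(72 + 12*d) (b(d) = (72 + 12*d)*(d + d) = (72 + 12*d)*(2*d) = 2*d*(72 + 12*d))
(b(X(-3, -2)) + 127)**2 = (24*(-3 - 3/(-2))*(6 + (-3 - 3/(-2))) + 127)**2 = (24*(-3 - 3*(-1/2))*(6 + (-3 - 3*(-1/2))) + 127)**2 = (24*(-3 + 3/2)*(6 + (-3 + 3/2)) + 127)**2 = (24*(-3/2)*(6 - 3/2) + 127)**2 = (24*(-3/2)*(9/2) + 127)**2 = (-162 + 127)**2 = (-35)**2 = 1225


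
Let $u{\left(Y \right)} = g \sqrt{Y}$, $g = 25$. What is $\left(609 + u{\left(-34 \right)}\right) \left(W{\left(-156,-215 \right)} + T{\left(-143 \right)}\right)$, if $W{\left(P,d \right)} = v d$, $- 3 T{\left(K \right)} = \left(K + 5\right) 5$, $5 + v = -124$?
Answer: $17030685 + 699125 i \sqrt{34} \approx 1.7031 \cdot 10^{7} + 4.0766 \cdot 10^{6} i$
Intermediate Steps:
$v = -129$ ($v = -5 - 124 = -129$)
$u{\left(Y \right)} = 25 \sqrt{Y}$
$T{\left(K \right)} = - \frac{25}{3} - \frac{5 K}{3}$ ($T{\left(K \right)} = - \frac{\left(K + 5\right) 5}{3} = - \frac{\left(5 + K\right) 5}{3} = - \frac{25 + 5 K}{3} = - \frac{25}{3} - \frac{5 K}{3}$)
$W{\left(P,d \right)} = - 129 d$
$\left(609 + u{\left(-34 \right)}\right) \left(W{\left(-156,-215 \right)} + T{\left(-143 \right)}\right) = \left(609 + 25 \sqrt{-34}\right) \left(\left(-129\right) \left(-215\right) - -230\right) = \left(609 + 25 i \sqrt{34}\right) \left(27735 + \left(- \frac{25}{3} + \frac{715}{3}\right)\right) = \left(609 + 25 i \sqrt{34}\right) \left(27735 + 230\right) = \left(609 + 25 i \sqrt{34}\right) 27965 = 17030685 + 699125 i \sqrt{34}$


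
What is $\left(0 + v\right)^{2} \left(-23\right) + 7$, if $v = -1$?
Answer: $-16$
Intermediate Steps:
$\left(0 + v\right)^{2} \left(-23\right) + 7 = \left(0 - 1\right)^{2} \left(-23\right) + 7 = \left(-1\right)^{2} \left(-23\right) + 7 = 1 \left(-23\right) + 7 = -23 + 7 = -16$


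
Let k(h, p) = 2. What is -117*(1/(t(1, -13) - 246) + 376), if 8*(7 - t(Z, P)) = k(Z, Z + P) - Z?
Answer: -84155760/1913 ≈ -43992.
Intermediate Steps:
t(Z, P) = 27/4 + Z/8 (t(Z, P) = 7 - (2 - Z)/8 = 7 + (-¼ + Z/8) = 27/4 + Z/8)
-117*(1/(t(1, -13) - 246) + 376) = -117*(1/((27/4 + (⅛)*1) - 246) + 376) = -117*(1/((27/4 + ⅛) - 246) + 376) = -117*(1/(55/8 - 246) + 376) = -117*(1/(-1913/8) + 376) = -117*(-8/1913 + 376) = -117*719280/1913 = -84155760/1913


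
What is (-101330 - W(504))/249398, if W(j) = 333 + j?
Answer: -102167/249398 ≈ -0.40965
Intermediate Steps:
(-101330 - W(504))/249398 = (-101330 - (333 + 504))/249398 = (-101330 - 1*837)*(1/249398) = (-101330 - 837)*(1/249398) = -102167*1/249398 = -102167/249398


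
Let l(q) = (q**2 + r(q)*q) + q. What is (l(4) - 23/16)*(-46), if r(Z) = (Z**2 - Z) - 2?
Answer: -21551/8 ≈ -2693.9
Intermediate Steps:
r(Z) = -2 + Z**2 - Z
l(q) = q + q**2 + q*(-2 + q**2 - q) (l(q) = (q**2 + (-2 + q**2 - q)*q) + q = (q**2 + q*(-2 + q**2 - q)) + q = q + q**2 + q*(-2 + q**2 - q))
(l(4) - 23/16)*(-46) = ((4**3 - 1*4) - 23/16)*(-46) = ((64 - 4) - 23*1/16)*(-46) = (60 - 23/16)*(-46) = (937/16)*(-46) = -21551/8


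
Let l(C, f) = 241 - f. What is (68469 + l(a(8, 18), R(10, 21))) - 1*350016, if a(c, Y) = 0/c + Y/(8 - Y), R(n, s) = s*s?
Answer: -281747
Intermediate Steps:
R(n, s) = s²
a(c, Y) = Y/(8 - Y) (a(c, Y) = 0 + Y/(8 - Y) = Y/(8 - Y))
(68469 + l(a(8, 18), R(10, 21))) - 1*350016 = (68469 + (241 - 1*21²)) - 1*350016 = (68469 + (241 - 1*441)) - 350016 = (68469 + (241 - 441)) - 350016 = (68469 - 200) - 350016 = 68269 - 350016 = -281747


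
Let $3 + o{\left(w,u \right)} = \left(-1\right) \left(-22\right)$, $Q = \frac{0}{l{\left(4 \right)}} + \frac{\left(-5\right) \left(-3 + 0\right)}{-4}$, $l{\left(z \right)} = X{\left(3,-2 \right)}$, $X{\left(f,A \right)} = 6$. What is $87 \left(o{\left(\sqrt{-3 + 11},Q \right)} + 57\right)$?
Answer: $6612$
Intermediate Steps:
$l{\left(z \right)} = 6$
$Q = - \frac{15}{4}$ ($Q = \frac{0}{6} + \frac{\left(-5\right) \left(-3 + 0\right)}{-4} = 0 \cdot \frac{1}{6} + \left(-5\right) \left(-3\right) \left(- \frac{1}{4}\right) = 0 + 15 \left(- \frac{1}{4}\right) = 0 - \frac{15}{4} = - \frac{15}{4} \approx -3.75$)
$o{\left(w,u \right)} = 19$ ($o{\left(w,u \right)} = -3 - -22 = -3 + 22 = 19$)
$87 \left(o{\left(\sqrt{-3 + 11},Q \right)} + 57\right) = 87 \left(19 + 57\right) = 87 \cdot 76 = 6612$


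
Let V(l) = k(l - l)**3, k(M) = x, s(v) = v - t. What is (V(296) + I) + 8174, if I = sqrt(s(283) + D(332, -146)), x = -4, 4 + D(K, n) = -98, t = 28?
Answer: 8110 + 3*sqrt(17) ≈ 8122.4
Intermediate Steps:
D(K, n) = -102 (D(K, n) = -4 - 98 = -102)
s(v) = -28 + v (s(v) = v - 1*28 = v - 28 = -28 + v)
k(M) = -4
V(l) = -64 (V(l) = (-4)**3 = -64)
I = 3*sqrt(17) (I = sqrt((-28 + 283) - 102) = sqrt(255 - 102) = sqrt(153) = 3*sqrt(17) ≈ 12.369)
(V(296) + I) + 8174 = (-64 + 3*sqrt(17)) + 8174 = 8110 + 3*sqrt(17)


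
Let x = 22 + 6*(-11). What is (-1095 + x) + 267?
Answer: -872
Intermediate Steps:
x = -44 (x = 22 - 66 = -44)
(-1095 + x) + 267 = (-1095 - 44) + 267 = -1139 + 267 = -872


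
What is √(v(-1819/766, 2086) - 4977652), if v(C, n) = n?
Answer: I*√4975566 ≈ 2230.6*I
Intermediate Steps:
√(v(-1819/766, 2086) - 4977652) = √(2086 - 4977652) = √(-4975566) = I*√4975566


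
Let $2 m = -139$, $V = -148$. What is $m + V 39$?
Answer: $- \frac{11683}{2} \approx -5841.5$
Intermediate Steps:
$m = - \frac{139}{2}$ ($m = \frac{1}{2} \left(-139\right) = - \frac{139}{2} \approx -69.5$)
$m + V 39 = - \frac{139}{2} - 5772 = - \frac{11683}{2}$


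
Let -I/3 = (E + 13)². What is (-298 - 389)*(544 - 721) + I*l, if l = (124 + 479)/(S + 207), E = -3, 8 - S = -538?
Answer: 30461049/251 ≈ 1.2136e+5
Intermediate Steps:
S = 546 (S = 8 - 1*(-538) = 8 + 538 = 546)
I = -300 (I = -3*(-3 + 13)² = -3*10² = -3*100 = -300)
l = 201/251 (l = (124 + 479)/(546 + 207) = 603/753 = 603*(1/753) = 201/251 ≈ 0.80080)
(-298 - 389)*(544 - 721) + I*l = (-298 - 389)*(544 - 721) - 300*201/251 = -687*(-177) - 60300/251 = 121599 - 60300/251 = 30461049/251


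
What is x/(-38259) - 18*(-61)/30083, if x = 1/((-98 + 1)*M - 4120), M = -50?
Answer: 30666088777/840190212810 ≈ 0.036499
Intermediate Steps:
x = 1/730 (x = 1/((-98 + 1)*(-50) - 4120) = 1/(-97*(-50) - 4120) = 1/(4850 - 4120) = 1/730 ≈ 0.0013699)
x/(-38259) - 18*(-61)/30083 = (1/730)/(-38259) - 18*(-61)/30083 = (1/730)*(-1/38259) + 1098*(1/30083) = -1/27929070 + 1098/30083 = 30666088777/840190212810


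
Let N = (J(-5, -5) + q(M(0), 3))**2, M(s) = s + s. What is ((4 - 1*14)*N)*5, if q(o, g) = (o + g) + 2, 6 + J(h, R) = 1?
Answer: 0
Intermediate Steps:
M(s) = 2*s
J(h, R) = -5 (J(h, R) = -6 + 1 = -5)
q(o, g) = 2 + g + o (q(o, g) = (g + o) + 2 = 2 + g + o)
N = 0 (N = (-5 + (2 + 3 + 2*0))**2 = (-5 + (2 + 3 + 0))**2 = (-5 + 5)**2 = 0**2 = 0)
((4 - 1*14)*N)*5 = ((4 - 1*14)*0)*5 = ((4 - 14)*0)*5 = -10*0*5 = 0*5 = 0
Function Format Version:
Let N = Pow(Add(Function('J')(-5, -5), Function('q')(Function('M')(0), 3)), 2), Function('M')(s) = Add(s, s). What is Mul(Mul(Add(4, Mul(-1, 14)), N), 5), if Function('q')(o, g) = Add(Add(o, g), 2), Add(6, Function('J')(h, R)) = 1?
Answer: 0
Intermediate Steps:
Function('M')(s) = Mul(2, s)
Function('J')(h, R) = -5 (Function('J')(h, R) = Add(-6, 1) = -5)
Function('q')(o, g) = Add(2, g, o) (Function('q')(o, g) = Add(Add(g, o), 2) = Add(2, g, o))
N = 0 (N = Pow(Add(-5, Add(2, 3, Mul(2, 0))), 2) = Pow(Add(-5, Add(2, 3, 0)), 2) = Pow(Add(-5, 5), 2) = Pow(0, 2) = 0)
Mul(Mul(Add(4, Mul(-1, 14)), N), 5) = Mul(Mul(Add(4, Mul(-1, 14)), 0), 5) = Mul(Mul(Add(4, -14), 0), 5) = Mul(Mul(-10, 0), 5) = Mul(0, 5) = 0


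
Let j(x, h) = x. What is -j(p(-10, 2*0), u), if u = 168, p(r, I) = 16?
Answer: -16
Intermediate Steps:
-j(p(-10, 2*0), u) = -1*16 = -16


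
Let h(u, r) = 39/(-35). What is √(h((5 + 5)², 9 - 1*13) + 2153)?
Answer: 2*√659015/35 ≈ 46.388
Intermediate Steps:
h(u, r) = -39/35 (h(u, r) = 39*(-1/35) = -39/35)
√(h((5 + 5)², 9 - 1*13) + 2153) = √(-39/35 + 2153) = √(75316/35) = 2*√659015/35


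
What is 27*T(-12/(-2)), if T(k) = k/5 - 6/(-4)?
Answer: 729/10 ≈ 72.900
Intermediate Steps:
T(k) = 3/2 + k/5 (T(k) = k*(⅕) - 6*(-¼) = k/5 + 3/2 = 3/2 + k/5)
27*T(-12/(-2)) = 27*(3/2 + (-12/(-2))/5) = 27*(3/2 + (-12*(-½))/5) = 27*(3/2 + (⅕)*6) = 27*(3/2 + 6/5) = 27*(27/10) = 729/10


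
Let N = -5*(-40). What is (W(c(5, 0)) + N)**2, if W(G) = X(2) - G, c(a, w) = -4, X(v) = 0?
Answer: 41616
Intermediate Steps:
N = 200
W(G) = -G (W(G) = 0 - G = -G)
(W(c(5, 0)) + N)**2 = (-1*(-4) + 200)**2 = (4 + 200)**2 = 204**2 = 41616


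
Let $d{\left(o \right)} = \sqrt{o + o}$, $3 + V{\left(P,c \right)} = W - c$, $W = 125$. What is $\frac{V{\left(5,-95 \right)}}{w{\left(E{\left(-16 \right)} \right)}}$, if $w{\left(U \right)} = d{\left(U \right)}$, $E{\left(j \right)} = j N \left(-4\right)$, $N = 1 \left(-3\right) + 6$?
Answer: $\frac{217 \sqrt{6}}{48} \approx 11.074$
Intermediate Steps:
$V{\left(P,c \right)} = 122 - c$ ($V{\left(P,c \right)} = -3 - \left(-125 + c\right) = 122 - c$)
$N = 3$ ($N = -3 + 6 = 3$)
$E{\left(j \right)} = - 12 j$ ($E{\left(j \right)} = j 3 \left(-4\right) = 3 j \left(-4\right) = - 12 j$)
$d{\left(o \right)} = \sqrt{2} \sqrt{o}$ ($d{\left(o \right)} = \sqrt{2 o} = \sqrt{2} \sqrt{o}$)
$w{\left(U \right)} = \sqrt{2} \sqrt{U}$
$\frac{V{\left(5,-95 \right)}}{w{\left(E{\left(-16 \right)} \right)}} = \frac{122 - -95}{\sqrt{2} \sqrt{\left(-12\right) \left(-16\right)}} = \frac{122 + 95}{\sqrt{2} \sqrt{192}} = \frac{217}{\sqrt{2} \cdot 8 \sqrt{3}} = \frac{217}{8 \sqrt{6}} = 217 \frac{\sqrt{6}}{48} = \frac{217 \sqrt{6}}{48}$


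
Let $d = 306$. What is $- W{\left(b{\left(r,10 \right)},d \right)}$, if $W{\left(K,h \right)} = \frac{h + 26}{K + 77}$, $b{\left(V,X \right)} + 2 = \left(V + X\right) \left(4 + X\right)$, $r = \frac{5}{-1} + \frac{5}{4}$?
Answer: $- \frac{664}{325} \approx -2.0431$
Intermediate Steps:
$r = - \frac{15}{4}$ ($r = 5 \left(-1\right) + 5 \cdot \frac{1}{4} = -5 + \frac{5}{4} = - \frac{15}{4} \approx -3.75$)
$b{\left(V,X \right)} = -2 + \left(4 + X\right) \left(V + X\right)$ ($b{\left(V,X \right)} = -2 + \left(V + X\right) \left(4 + X\right) = -2 + \left(4 + X\right) \left(V + X\right)$)
$W{\left(K,h \right)} = \frac{26 + h}{77 + K}$
$- W{\left(b{\left(r,10 \right)},d \right)} = - \frac{26 + 306}{77 + \left(-2 + 10^{2} + 4 \left(- \frac{15}{4}\right) + 4 \cdot 10 - \frac{75}{2}\right)} = - \frac{332}{77 - - \frac{171}{2}} = - \frac{332}{77 + \frac{171}{2}} = - \frac{332}{\frac{325}{2}} = - \frac{2 \cdot 332}{325} = \left(-1\right) \frac{664}{325} = - \frac{664}{325}$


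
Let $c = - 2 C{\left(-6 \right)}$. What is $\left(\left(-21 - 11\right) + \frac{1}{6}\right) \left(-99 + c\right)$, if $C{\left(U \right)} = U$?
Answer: $\frac{5539}{2} \approx 2769.5$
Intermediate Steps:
$c = 12$ ($c = \left(-2\right) \left(-6\right) = 12$)
$\left(\left(-21 - 11\right) + \frac{1}{6}\right) \left(-99 + c\right) = \left(\left(-21 - 11\right) + \frac{1}{6}\right) \left(-99 + 12\right) = \left(-32 + \frac{1}{6}\right) \left(-87\right) = \left(- \frac{191}{6}\right) \left(-87\right) = \frac{5539}{2}$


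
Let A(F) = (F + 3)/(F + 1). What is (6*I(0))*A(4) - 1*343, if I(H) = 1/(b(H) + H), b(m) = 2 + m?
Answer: -1694/5 ≈ -338.80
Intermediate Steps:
A(F) = (3 + F)/(1 + F)
I(H) = 1/(2 + 2*H) (I(H) = 1/((2 + H) + H) = 1/(2 + 2*H))
(6*I(0))*A(4) - 1*343 = (6*(1/(2*(1 + 0))))*((3 + 4)/(1 + 4)) - 1*343 = (6*((½)/1))*(7/5) - 343 = (6*((½)*1))*((⅕)*7) - 343 = (6*(½))*(7/5) - 343 = 3*(7/5) - 343 = 21/5 - 343 = -1694/5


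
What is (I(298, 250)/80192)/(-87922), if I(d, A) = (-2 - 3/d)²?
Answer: -358801/626125125495296 ≈ -5.7305e-10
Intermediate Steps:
(I(298, 250)/80192)/(-87922) = (((3 + 2*298)²/298²)/80192)/(-87922) = (((3 + 596)²/88804)*(1/80192))*(-1/87922) = (((1/88804)*599²)*(1/80192))*(-1/87922) = (((1/88804)*358801)*(1/80192))*(-1/87922) = ((358801/88804)*(1/80192))*(-1/87922) = (358801/7121370368)*(-1/87922) = -358801/626125125495296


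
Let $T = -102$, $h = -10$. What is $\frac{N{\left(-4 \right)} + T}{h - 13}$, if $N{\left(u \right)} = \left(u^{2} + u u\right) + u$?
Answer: $\frac{74}{23} \approx 3.2174$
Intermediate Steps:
$N{\left(u \right)} = u + 2 u^{2}$ ($N{\left(u \right)} = \left(u^{2} + u^{2}\right) + u = 2 u^{2} + u = u + 2 u^{2}$)
$\frac{N{\left(-4 \right)} + T}{h - 13} = \frac{- 4 \left(1 + 2 \left(-4\right)\right) - 102}{-10 - 13} = \frac{- 4 \left(1 - 8\right) - 102}{-23} = - \frac{\left(-4\right) \left(-7\right) - 102}{23} = - \frac{28 - 102}{23} = \left(- \frac{1}{23}\right) \left(-74\right) = \frac{74}{23}$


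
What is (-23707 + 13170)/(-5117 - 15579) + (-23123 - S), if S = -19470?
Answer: -75591951/20696 ≈ -3652.5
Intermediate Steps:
(-23707 + 13170)/(-5117 - 15579) + (-23123 - S) = (-23707 + 13170)/(-5117 - 15579) + (-23123 - 1*(-19470)) = -10537/(-20696) + (-23123 + 19470) = -10537*(-1/20696) - 3653 = 10537/20696 - 3653 = -75591951/20696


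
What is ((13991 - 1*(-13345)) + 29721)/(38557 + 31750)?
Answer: 57057/70307 ≈ 0.81154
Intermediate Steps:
((13991 - 1*(-13345)) + 29721)/(38557 + 31750) = ((13991 + 13345) + 29721)/70307 = (27336 + 29721)*(1/70307) = 57057*(1/70307) = 57057/70307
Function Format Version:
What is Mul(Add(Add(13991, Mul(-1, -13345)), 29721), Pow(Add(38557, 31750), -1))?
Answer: Rational(57057, 70307) ≈ 0.81154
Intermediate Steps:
Mul(Add(Add(13991, Mul(-1, -13345)), 29721), Pow(Add(38557, 31750), -1)) = Mul(Add(Add(13991, 13345), 29721), Pow(70307, -1)) = Mul(Add(27336, 29721), Rational(1, 70307)) = Mul(57057, Rational(1, 70307)) = Rational(57057, 70307)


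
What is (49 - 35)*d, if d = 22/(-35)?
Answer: -44/5 ≈ -8.8000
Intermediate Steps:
d = -22/35 (d = 22*(-1/35) = -22/35 ≈ -0.62857)
(49 - 35)*d = (49 - 35)*(-22/35) = 14*(-22/35) = -44/5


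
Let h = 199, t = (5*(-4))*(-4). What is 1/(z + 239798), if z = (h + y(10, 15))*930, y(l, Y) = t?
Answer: 1/499268 ≈ 2.0029e-6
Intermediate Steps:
t = 80 (t = -20*(-4) = 80)
y(l, Y) = 80
z = 259470 (z = (199 + 80)*930 = 279*930 = 259470)
1/(z + 239798) = 1/(259470 + 239798) = 1/499268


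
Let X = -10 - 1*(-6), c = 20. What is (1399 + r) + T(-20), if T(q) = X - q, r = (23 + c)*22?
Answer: 2361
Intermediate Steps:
X = -4 (X = -10 + 6 = -4)
r = 946 (r = (23 + 20)*22 = 43*22 = 946)
T(q) = -4 - q
(1399 + r) + T(-20) = (1399 + 946) + (-4 - 1*(-20)) = 2345 + (-4 + 20) = 2345 + 16 = 2361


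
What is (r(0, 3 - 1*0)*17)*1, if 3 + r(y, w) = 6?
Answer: 51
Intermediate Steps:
r(y, w) = 3 (r(y, w) = -3 + 6 = 3)
(r(0, 3 - 1*0)*17)*1 = (3*17)*1 = 51*1 = 51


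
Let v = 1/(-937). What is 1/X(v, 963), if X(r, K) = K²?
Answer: 1/927369 ≈ 1.0783e-6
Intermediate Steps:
v = -1/937 ≈ -0.0010672
1/X(v, 963) = 1/(963²) = 1/927369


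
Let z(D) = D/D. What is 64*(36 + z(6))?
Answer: 2368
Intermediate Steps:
z(D) = 1
64*(36 + z(6)) = 64*(36 + 1) = 64*37 = 2368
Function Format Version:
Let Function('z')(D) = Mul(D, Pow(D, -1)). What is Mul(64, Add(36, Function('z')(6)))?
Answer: 2368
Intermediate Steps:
Function('z')(D) = 1
Mul(64, Add(36, Function('z')(6))) = Mul(64, Add(36, 1)) = Mul(64, 37) = 2368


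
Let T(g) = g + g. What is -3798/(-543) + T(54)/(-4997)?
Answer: 6306654/904457 ≈ 6.9729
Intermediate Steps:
T(g) = 2*g
-3798/(-543) + T(54)/(-4997) = -3798/(-543) + (2*54)/(-4997) = -3798*(-1/543) + 108*(-1/4997) = 1266/181 - 108/4997 = 6306654/904457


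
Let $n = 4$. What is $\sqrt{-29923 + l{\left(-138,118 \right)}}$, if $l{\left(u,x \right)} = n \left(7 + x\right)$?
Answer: $i \sqrt{29423} \approx 171.53 i$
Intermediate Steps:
$l{\left(u,x \right)} = 28 + 4 x$ ($l{\left(u,x \right)} = 4 \left(7 + x\right) = 28 + 4 x$)
$\sqrt{-29923 + l{\left(-138,118 \right)}} = \sqrt{-29923 + \left(28 + 4 \cdot 118\right)} = \sqrt{-29923 + \left(28 + 472\right)} = \sqrt{-29923 + 500} = \sqrt{-29423} = i \sqrt{29423}$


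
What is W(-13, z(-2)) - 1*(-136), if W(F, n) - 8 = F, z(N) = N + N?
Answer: 131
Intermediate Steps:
z(N) = 2*N
W(F, n) = 8 + F
W(-13, z(-2)) - 1*(-136) = (8 - 13) - 1*(-136) = -5 + 136 = 131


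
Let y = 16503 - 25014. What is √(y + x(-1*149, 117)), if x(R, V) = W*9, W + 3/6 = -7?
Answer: I*√34314/2 ≈ 92.62*I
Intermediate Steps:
W = -15/2 (W = -½ - 7 = -15/2 ≈ -7.5000)
x(R, V) = -135/2 (x(R, V) = -15/2*9 = -135/2)
y = -8511
√(y + x(-1*149, 117)) = √(-8511 - 135/2) = √(-17157/2) = I*√34314/2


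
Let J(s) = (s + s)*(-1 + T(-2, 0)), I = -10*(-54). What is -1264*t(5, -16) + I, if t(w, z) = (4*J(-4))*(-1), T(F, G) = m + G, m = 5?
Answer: -161252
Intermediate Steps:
T(F, G) = 5 + G
I = 540
J(s) = 8*s (J(s) = (s + s)*(-1 + (5 + 0)) = (2*s)*(-1 + 5) = (2*s)*4 = 8*s)
t(w, z) = 128 (t(w, z) = (4*(8*(-4)))*(-1) = (4*(-32))*(-1) = -128*(-1) = 128)
-1264*t(5, -16) + I = -1264*128 + 540 = -161792 + 540 = -161252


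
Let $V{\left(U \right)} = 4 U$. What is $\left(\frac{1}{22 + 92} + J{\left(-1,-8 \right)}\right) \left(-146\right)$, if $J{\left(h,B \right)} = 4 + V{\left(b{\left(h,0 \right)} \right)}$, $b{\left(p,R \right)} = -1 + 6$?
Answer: $- \frac{199801}{57} \approx -3505.3$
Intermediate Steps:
$b{\left(p,R \right)} = 5$
$J{\left(h,B \right)} = 24$ ($J{\left(h,B \right)} = 4 + 4 \cdot 5 = 4 + 20 = 24$)
$\left(\frac{1}{22 + 92} + J{\left(-1,-8 \right)}\right) \left(-146\right) = \left(\frac{1}{22 + 92} + 24\right) \left(-146\right) = \left(\frac{1}{114} + 24\right) \left(-146\right) = \frac{2737}{114} \left(-146\right) = - \frac{199801}{57}$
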